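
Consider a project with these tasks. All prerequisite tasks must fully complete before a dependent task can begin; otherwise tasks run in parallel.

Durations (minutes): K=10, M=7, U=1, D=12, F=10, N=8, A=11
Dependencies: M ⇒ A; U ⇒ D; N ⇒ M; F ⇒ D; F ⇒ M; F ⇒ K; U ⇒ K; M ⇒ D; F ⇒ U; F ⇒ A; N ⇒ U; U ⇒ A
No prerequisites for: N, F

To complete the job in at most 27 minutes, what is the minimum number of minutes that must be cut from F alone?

Current finish: 29 minutes; target: 27.
F is on every critical path, so each minute cut from F cuts the finish by one (this holds down to a finish of 27).
Need 29 − 27 = 2 minutes off F → F becomes 8 minutes, finish becomes 27.

2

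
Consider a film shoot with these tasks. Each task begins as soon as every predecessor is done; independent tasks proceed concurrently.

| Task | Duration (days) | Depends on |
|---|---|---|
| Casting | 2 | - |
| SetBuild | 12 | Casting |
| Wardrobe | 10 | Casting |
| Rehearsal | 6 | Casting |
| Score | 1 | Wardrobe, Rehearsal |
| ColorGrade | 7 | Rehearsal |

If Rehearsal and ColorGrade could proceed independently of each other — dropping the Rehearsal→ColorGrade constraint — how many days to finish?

With the dependency in place, Casting→Rehearsal→ColorGrade = 2+6+7 = 15 sets the finish at 15 days.
Without Rehearsal→ColorGrade, ColorGrade's earliest start moves from 8 to 0.
The longest chain is now Casting→SetBuild = 2+12 = 14, so the plan takes 14 days.

14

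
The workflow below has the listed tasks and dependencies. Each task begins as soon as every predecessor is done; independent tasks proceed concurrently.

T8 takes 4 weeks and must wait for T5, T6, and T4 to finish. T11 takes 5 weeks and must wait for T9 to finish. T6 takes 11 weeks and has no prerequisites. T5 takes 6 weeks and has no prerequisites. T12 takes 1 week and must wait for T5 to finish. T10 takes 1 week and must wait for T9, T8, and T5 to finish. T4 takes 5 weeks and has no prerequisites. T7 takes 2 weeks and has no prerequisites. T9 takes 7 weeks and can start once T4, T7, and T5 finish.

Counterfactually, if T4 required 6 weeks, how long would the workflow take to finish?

The binding path is T5→T9→T11 = 6+7+5 = 18; finish at 18 weeks.
T4 has 1 week of float (longest path through it is 17).
New critical path: T4→T9→T11 = 6+7+5 = 18 ⇒ 18 weeks.

18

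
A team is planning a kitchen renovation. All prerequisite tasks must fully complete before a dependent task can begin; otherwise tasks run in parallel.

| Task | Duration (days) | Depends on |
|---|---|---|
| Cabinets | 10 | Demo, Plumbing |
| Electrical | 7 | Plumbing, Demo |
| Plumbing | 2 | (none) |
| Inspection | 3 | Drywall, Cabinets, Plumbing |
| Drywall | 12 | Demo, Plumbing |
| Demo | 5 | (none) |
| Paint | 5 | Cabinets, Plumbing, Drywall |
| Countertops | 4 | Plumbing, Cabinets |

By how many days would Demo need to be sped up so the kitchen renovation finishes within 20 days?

2

Current finish: 22 days; target: 20.
Demo is on every critical path, so each day cut from Demo cuts the finish by one (this holds down to a finish of 19).
Need 22 − 20 = 2 days off Demo → Demo becomes 3 days, finish becomes 20.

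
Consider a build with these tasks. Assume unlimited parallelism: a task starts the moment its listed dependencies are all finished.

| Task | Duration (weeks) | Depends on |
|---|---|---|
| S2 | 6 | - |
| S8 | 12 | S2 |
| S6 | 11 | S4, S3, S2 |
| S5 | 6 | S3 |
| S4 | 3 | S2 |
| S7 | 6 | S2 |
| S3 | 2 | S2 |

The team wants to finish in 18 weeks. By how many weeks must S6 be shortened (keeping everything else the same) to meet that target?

2

Current finish: 20 weeks; target: 18.
S6 is on every critical path, so each week cut from S6 cuts the finish by one (this holds down to a finish of 18).
Need 20 − 18 = 2 weeks off S6 → S6 becomes 9 weeks, finish becomes 18.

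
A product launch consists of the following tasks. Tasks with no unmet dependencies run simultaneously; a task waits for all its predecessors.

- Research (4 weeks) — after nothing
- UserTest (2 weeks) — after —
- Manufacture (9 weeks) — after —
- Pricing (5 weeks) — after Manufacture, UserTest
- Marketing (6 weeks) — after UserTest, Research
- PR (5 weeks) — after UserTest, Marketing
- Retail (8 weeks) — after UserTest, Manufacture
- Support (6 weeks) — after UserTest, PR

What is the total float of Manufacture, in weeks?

4

Critical path: Research→Marketing→PR→Support = 4+6+5+6 = 21, so the finish is 21 weeks.
Manufacture finishes as early as 9 and must finish by 13.
Float = 21 − 17 = 4.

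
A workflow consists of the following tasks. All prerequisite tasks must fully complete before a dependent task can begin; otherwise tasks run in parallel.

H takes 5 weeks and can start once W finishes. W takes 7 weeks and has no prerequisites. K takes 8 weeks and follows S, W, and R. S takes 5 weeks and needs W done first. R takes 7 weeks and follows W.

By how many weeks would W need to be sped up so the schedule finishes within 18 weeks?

4

Current finish: 22 weeks; target: 18.
W is on every critical path, so each week cut from W cuts the finish by one (this holds down to a finish of 16).
Need 22 − 18 = 4 weeks off W → W becomes 3 weeks, finish becomes 18.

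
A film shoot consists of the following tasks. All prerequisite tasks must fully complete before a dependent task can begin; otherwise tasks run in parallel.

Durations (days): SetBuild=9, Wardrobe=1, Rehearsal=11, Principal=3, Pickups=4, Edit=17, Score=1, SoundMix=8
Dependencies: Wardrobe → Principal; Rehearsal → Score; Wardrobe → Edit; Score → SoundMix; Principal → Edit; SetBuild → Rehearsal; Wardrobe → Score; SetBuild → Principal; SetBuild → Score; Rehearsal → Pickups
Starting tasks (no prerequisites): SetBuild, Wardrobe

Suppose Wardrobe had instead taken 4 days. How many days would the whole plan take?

29

As given, the longest chain is SetBuild→Rehearsal→Score→SoundMix = 9+11+1+8 = 29, so the finish is 29 days.
The longest path through Wardrobe is only 21 days, so Wardrobe has float 8.
That remains the longest chain; total 29 days.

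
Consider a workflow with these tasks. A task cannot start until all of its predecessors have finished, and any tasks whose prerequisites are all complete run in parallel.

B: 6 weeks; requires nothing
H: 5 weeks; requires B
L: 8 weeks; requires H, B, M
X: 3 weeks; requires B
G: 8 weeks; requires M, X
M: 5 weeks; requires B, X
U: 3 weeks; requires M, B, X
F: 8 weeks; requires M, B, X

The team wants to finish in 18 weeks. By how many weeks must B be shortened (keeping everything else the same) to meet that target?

4

Current finish: 22 weeks; target: 18.
B is on every critical path, so each week cut from B cuts the finish by one (this holds down to a finish of 17).
Need 22 − 18 = 4 weeks off B → B becomes 2 weeks, finish becomes 18.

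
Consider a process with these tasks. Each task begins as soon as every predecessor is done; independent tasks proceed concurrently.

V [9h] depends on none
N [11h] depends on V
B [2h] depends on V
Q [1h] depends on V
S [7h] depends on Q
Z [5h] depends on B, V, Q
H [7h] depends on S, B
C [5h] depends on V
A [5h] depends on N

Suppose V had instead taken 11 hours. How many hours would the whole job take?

Baseline: V→N→A = 9+11+5 = 25 → 25 hours.
Since V is critical, the +2 change carries straight to that chain (now 27 hours).
No other chain overtakes it, so the finish is 27 hours.

27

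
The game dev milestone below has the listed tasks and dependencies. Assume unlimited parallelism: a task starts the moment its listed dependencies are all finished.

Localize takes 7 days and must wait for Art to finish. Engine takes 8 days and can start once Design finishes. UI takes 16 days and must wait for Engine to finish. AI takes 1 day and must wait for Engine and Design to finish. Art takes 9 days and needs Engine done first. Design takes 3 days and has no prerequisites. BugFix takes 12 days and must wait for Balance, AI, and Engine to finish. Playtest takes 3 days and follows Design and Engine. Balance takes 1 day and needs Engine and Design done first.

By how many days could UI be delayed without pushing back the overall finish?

0

Design→Engine→Art→Localize = 3+8+9+7 = 27 sets the makespan at 27 days.
UI finishes as early as 27 and must finish by 27.
Float = 27 − 27 = 0.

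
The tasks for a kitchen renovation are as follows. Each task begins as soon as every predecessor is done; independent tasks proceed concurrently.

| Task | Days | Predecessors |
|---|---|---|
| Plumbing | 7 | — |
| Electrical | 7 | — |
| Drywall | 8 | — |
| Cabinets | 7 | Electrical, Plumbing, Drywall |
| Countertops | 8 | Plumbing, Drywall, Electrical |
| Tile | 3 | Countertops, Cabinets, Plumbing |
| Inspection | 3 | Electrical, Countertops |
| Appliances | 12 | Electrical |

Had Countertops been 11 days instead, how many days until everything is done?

As given, the longest chain is Drywall→Countertops→Tile = 8+8+3 = 19, so the finish is 19 days.
Countertops lies on that path, so at 11 days the path becomes 22 days.
The critical path is still Drywall→Countertops→Tile; finish is now 22 days.

22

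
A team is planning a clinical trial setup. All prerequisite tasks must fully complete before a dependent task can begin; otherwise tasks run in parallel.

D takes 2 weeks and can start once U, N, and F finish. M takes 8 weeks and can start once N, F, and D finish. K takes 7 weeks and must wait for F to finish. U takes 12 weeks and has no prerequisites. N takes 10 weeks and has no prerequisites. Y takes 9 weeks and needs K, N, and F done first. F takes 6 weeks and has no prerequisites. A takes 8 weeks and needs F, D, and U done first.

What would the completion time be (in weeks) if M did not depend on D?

22

With the dependency in place, U→D→A = 12+2+8 = 22 sets the finish at 22 weeks.
Without D→M, M's earliest start moves from 14 to 10.
The longest chain is now U→D→A = 12+2+8 = 22, so the plan takes 22 weeks.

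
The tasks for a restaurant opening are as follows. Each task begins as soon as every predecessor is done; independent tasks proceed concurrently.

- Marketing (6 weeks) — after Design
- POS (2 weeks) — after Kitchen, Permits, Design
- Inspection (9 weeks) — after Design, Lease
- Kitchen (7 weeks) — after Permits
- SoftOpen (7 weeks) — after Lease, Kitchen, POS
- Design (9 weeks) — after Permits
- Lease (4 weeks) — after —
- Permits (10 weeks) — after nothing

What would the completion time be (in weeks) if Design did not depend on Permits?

26

Original critical path: Permits→Design→POS→SoftOpen = 10+9+2+7 = 28 ⇒ 28 weeks.
Without Permits→Design, Design's earliest start moves from 10 to 0.
The longest chain is now Permits→Kitchen→POS→SoftOpen = 10+7+2+7 = 26, so the schedule takes 26 weeks.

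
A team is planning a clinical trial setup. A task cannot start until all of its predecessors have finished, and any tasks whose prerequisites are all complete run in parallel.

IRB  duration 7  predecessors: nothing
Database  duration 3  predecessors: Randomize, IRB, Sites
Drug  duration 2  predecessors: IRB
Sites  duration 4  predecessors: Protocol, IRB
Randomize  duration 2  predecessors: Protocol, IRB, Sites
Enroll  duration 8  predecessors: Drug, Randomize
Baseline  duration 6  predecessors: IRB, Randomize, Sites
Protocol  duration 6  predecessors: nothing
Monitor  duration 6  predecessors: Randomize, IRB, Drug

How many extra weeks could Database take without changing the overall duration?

5

The longest chain is IRB→Sites→Randomize→Enroll = 7+4+2+8 = 21; overall finish 21 weeks.
The longest chain containing Database totals 16 weeks.
Float = 21 − 16 = 5.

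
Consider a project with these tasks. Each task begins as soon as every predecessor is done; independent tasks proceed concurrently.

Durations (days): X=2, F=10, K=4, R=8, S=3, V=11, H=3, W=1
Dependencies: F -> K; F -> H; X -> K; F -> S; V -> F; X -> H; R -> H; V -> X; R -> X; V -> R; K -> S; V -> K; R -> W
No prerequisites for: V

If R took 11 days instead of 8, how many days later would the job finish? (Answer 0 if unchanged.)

3

Baseline: V→R→X→K→S = 11+8+2+4+3 = 28 → 28 days.
Since R is critical, the +3 change carries straight to that chain (now 31 days).
That remains the longest chain; total 31 days.
Change in finish: 31 − 28 = +3 days.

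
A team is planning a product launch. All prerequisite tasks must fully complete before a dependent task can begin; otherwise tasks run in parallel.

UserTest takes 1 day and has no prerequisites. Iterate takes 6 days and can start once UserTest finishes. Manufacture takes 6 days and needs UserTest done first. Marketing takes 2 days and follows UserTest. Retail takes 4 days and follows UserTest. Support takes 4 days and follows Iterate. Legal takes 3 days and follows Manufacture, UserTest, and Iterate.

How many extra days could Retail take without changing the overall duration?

UserTest→Iterate→Support = 1+6+4 = 11 sets the makespan at 11 days.
Longest path through Retail: 5 days (earliest finish 5, latest finish 11).
Float = 11 − 5 = 6.

6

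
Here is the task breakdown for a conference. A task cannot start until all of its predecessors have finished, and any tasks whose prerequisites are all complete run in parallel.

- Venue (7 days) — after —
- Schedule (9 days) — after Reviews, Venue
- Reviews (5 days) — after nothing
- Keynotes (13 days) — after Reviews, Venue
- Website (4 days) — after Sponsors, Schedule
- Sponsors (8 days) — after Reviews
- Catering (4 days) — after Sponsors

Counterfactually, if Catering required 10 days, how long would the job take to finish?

23

Critical path before the change: Venue→Schedule→Website = 7+9+4 = 20 giving 20 days.
Catering is off the critical path — its longest chain is 17 days, giving 3 of slack.
Now Reviews→Sponsors→Catering = 5+8+10 = 23 is longest, so the finish becomes 23 days.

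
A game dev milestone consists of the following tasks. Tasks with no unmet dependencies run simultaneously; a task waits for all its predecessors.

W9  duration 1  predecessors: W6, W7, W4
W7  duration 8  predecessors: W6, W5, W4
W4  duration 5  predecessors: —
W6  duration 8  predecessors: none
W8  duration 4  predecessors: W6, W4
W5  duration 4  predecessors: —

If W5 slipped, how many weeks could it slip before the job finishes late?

4

The longest chain is W6→W7→W9 = 8+8+1 = 17; overall finish 17 weeks.
Longest path through W5: 13 weeks (earliest finish 4, latest finish 8).
Slack of W5 = 4 − 0 = 4 weeks.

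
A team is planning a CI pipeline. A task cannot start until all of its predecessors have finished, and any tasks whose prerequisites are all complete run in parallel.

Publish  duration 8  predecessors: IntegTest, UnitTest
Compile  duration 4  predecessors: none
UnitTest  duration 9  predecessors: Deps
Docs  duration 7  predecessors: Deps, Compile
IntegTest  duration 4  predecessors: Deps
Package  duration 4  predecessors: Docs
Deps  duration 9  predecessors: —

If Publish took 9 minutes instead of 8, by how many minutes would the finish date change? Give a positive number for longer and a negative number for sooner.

1

Actual critical path: Deps→UnitTest→Publish = 9+9+8 = 26 ⇒ 26 minutes.
Since Publish is critical, the +1 change carries straight to that chain (now 27 minutes).
No other chain overtakes it, so the finish is 27 minutes.
Change in finish: 27 − 26 = +1 minutes.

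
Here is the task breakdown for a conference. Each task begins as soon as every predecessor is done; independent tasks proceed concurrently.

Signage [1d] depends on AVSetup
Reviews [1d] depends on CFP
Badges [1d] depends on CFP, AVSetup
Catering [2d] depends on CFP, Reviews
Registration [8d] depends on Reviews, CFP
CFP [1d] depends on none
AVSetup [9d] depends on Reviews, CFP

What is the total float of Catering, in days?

The longest chain is CFP→Reviews→AVSetup→Badges = 1+1+9+1 = 12; overall finish 12 days.
Catering finishes as early as 4 and must finish by 12.
Float = 12 − 4 = 8.

8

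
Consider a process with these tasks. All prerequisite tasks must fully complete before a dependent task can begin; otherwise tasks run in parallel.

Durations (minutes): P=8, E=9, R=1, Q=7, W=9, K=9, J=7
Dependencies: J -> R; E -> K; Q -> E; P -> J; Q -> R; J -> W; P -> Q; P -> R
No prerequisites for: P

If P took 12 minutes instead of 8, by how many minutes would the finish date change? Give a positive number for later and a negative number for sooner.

4

Critical path before the change: P→Q→E→K = 8+7+9+9 = 33 giving 33 minutes.
Since P is critical, the +4 change carries straight to that chain (now 37 minutes).
The critical path is still P→Q→E→K; finish is now 37 minutes.
Change in finish: 37 − 33 = +4 minutes.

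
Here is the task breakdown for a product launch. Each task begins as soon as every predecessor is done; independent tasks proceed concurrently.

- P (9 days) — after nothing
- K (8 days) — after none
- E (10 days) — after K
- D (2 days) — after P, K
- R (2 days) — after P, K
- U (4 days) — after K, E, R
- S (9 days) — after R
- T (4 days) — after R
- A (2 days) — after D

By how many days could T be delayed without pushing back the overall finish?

Critical path: K→E→U = 8+10+4 = 22, so the finish is 22 days.
The longest chain containing T totals 15 days.
Float = 22 − 15 = 7.

7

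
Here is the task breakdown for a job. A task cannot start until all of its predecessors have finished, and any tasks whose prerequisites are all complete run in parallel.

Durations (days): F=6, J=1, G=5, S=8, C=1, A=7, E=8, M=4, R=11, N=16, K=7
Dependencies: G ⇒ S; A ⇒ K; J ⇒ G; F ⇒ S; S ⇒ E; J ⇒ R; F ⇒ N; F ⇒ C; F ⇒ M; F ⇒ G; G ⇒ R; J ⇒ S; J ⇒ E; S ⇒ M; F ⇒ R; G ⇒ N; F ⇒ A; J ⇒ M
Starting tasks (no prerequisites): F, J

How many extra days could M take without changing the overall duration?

The longest chain is F→G→S→E = 6+5+8+8 = 27; overall finish 27 days.
The longest chain containing M totals 23 days.
So M can slip 27 − 23 = 4 days.

4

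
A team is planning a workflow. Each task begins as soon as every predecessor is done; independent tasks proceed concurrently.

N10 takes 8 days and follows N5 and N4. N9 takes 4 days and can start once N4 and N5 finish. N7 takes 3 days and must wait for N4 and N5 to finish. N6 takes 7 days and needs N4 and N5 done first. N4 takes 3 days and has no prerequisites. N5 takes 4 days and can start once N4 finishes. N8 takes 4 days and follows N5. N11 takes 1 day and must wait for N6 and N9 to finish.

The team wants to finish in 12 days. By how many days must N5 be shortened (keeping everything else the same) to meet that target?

Current finish: 15 days; target: 12.
N5 is on every critical path, so each day cut from N5 cuts the finish by one (this holds down to a finish of 12).
Need 15 − 12 = 3 days off N5 → N5 becomes 1 day, finish becomes 12.

3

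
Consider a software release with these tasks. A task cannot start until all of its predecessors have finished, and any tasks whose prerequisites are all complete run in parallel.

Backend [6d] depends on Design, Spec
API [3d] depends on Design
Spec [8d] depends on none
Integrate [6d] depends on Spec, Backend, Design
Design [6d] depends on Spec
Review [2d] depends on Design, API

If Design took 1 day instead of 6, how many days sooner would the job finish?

Critical path before the change: Spec→Design→Backend→Integrate = 8+6+6+6 = 26 giving 26 days.
Design is on the critical path; changing it to 1 makes that path 21 days.
The critical path is still Spec→Design→Backend→Integrate; finish is now 21 days.
Change in finish: 21 − 26 = -5 days.

5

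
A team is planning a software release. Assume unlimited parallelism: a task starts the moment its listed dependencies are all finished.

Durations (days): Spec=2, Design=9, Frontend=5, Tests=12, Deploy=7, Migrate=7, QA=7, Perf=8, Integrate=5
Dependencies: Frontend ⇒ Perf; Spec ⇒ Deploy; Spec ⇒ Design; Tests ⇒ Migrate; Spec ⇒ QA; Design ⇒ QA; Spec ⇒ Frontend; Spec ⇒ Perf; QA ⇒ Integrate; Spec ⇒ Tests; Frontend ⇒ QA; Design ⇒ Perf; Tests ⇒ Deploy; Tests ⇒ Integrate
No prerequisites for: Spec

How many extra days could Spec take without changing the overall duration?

Spec→Design→QA→Integrate = 2+9+7+5 = 23 sets the makespan at 23 days.
The longest chain containing Spec totals 23 days.
So Spec can slip 2 − 2 = 0 days.

0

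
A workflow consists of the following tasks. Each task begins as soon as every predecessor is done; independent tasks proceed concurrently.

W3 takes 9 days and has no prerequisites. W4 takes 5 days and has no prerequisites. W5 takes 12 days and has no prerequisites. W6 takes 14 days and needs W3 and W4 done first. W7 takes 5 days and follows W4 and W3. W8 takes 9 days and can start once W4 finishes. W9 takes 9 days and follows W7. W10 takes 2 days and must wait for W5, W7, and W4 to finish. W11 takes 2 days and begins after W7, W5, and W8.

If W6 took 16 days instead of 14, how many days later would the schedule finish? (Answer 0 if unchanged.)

2

Baseline: W3→W6 = 9+14 = 23 → 23 days.
Since W6 is critical, the +2 change carries straight to that chain (now 25 days).
That remains the longest chain; total 25 days.
Change in finish: 25 − 23 = +2 days.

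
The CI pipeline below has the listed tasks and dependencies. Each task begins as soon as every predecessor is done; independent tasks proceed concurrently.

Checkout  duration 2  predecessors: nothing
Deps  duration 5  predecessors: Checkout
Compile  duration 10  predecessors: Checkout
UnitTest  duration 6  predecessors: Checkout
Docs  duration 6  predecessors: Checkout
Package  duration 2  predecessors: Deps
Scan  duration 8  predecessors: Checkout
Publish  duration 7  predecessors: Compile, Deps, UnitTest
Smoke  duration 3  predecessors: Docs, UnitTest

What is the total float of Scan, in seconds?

9

Critical path: Checkout→Compile→Publish = 2+10+7 = 19, so the finish is 19 seconds.
Longest path through Scan: 10 seconds (earliest finish 10, latest finish 19).
Slack of Scan = 11 − 2 = 9 seconds.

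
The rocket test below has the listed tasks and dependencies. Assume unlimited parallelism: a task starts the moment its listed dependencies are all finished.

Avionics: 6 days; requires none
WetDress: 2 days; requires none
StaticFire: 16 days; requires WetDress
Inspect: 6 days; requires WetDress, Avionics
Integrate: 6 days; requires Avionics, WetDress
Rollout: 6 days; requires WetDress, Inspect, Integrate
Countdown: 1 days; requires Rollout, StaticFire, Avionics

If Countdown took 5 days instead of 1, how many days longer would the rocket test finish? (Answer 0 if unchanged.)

4

Baseline: Avionics→Inspect→Rollout→Countdown = 6+6+6+1 = 19 → 19 days.
Since Countdown is critical, the +4 change carries straight to that chain (now 23 days).
No other chain overtakes it, so the finish is 23 days.
Change in finish: 23 − 19 = +4 days.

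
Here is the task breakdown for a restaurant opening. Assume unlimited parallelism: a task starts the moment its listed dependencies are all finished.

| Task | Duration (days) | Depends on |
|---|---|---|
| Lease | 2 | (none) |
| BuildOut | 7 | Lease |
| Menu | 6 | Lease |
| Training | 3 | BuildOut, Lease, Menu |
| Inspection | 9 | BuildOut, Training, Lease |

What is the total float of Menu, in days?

1

The longest chain is Lease→BuildOut→Training→Inspection = 2+7+3+9 = 21; overall finish 21 days.
Menu finishes as early as 8 and must finish by 9.
Slack of Menu = 3 − 2 = 1 day.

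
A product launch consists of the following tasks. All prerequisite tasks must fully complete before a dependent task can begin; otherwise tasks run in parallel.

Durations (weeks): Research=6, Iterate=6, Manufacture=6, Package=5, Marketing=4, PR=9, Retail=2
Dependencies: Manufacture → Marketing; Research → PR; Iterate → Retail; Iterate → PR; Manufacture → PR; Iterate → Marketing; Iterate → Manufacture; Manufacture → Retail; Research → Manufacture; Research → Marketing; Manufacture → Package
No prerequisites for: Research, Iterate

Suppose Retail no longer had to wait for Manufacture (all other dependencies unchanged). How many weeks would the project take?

21

Before: longest chain Research→Manufacture→PR = 6+6+9 = 21, finish 21.
Without Manufacture→Retail, Retail's earliest start moves from 12 to 6.
After: Research→Manufacture→PR = 6+6+9 = 21 → 21 weeks.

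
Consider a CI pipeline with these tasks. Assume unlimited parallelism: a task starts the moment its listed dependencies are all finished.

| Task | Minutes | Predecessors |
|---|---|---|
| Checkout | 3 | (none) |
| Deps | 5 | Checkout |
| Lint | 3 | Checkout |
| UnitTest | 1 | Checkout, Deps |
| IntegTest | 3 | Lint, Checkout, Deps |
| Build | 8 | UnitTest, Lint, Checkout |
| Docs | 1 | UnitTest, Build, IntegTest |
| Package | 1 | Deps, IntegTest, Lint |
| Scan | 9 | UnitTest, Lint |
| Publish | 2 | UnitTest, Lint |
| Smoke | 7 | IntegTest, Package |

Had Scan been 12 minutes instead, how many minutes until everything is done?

21

Baseline: Checkout→Deps→IntegTest→Package→Smoke = 3+5+3+1+7 = 19 → 19 minutes.
The longest path through Scan is only 18 minutes, so Scan has float 1.
New critical path: Checkout→Deps→UnitTest→Scan = 3+5+1+12 = 21 ⇒ 21 minutes.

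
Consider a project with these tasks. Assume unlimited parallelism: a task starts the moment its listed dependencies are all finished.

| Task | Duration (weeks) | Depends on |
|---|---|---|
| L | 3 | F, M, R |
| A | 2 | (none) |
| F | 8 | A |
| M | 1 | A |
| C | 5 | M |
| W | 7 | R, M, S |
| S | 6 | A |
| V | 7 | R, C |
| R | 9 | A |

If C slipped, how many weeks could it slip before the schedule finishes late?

The longest chain is A→R→W = 2+9+7 = 18; overall finish 18 weeks.
C finishes as early as 8 and must finish by 11.
Float = 18 − 15 = 3.

3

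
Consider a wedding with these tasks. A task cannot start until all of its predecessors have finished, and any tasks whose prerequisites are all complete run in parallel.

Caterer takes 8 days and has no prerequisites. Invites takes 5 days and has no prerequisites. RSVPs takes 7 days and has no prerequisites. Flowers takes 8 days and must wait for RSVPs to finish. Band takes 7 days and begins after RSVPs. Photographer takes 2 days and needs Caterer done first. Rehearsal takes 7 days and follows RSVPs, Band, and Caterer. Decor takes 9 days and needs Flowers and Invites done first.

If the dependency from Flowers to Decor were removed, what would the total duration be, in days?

Original critical path: RSVPs→Flowers→Decor = 7+8+9 = 24 ⇒ 24 days.
Without Flowers→Decor, Decor's earliest start moves from 15 to 5.
After: RSVPs→Band→Rehearsal = 7+7+7 = 21 → 21 days.

21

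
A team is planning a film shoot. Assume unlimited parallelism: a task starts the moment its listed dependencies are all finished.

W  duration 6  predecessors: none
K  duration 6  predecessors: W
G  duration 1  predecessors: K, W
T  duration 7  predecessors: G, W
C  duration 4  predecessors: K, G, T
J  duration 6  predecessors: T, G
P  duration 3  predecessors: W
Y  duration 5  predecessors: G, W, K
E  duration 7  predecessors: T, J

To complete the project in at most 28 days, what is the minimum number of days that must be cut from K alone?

Current finish: 33 days; target: 28.
K is on every critical path, so each day cut from K cuts the finish by one (this holds down to a finish of 28).
Need 33 − 28 = 5 days off K → K becomes 1 day, finish becomes 28.

5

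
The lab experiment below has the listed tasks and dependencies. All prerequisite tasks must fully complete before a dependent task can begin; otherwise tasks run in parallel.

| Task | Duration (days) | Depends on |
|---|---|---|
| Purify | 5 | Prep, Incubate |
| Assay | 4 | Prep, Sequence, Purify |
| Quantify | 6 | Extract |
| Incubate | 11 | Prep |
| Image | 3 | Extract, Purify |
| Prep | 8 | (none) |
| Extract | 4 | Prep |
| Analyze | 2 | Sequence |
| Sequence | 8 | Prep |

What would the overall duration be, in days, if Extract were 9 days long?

28

The binding path is Prep→Incubate→Purify→Assay = 8+11+5+4 = 28; finish at 28 days.
The longest path through Extract is only 18 days, so Extract has float 10.
No other chain overtakes it, so the finish is 28 days.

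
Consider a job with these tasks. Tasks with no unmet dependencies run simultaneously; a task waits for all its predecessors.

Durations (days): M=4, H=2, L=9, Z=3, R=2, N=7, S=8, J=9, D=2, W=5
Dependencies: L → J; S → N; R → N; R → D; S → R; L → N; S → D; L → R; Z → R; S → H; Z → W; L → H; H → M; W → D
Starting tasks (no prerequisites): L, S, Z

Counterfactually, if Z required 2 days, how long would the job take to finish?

Actual critical path: L→R→N = 9+2+7 = 18 ⇒ 18 days.
Z has 6 days of float (longest path through it is 12).
The critical path is still L→R→N; finish is now 18 days.

18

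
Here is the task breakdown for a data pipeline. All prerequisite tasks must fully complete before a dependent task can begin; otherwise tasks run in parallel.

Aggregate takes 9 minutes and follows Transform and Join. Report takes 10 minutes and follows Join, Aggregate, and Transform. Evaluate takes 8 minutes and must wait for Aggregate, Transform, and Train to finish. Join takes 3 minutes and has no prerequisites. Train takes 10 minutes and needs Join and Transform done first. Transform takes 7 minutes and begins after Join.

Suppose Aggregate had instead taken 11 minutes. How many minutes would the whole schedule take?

31

Actual critical path: Join→Transform→Aggregate→Report = 3+7+9+10 = 29 ⇒ 29 minutes.
Aggregate is on the critical path; changing it to 11 makes that path 31 minutes.
That remains the longest chain; total 31 minutes.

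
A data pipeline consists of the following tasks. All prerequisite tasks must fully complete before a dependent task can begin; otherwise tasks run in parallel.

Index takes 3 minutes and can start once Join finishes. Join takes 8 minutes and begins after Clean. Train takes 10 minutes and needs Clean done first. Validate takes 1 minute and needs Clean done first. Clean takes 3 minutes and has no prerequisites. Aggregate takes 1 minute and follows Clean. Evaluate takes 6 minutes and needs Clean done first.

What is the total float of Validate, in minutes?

10

Clean→Join→Index = 3+8+3 = 14 sets the makespan at 14 minutes.
The longest chain containing Validate totals 4 minutes.
Float = 14 − 4 = 10.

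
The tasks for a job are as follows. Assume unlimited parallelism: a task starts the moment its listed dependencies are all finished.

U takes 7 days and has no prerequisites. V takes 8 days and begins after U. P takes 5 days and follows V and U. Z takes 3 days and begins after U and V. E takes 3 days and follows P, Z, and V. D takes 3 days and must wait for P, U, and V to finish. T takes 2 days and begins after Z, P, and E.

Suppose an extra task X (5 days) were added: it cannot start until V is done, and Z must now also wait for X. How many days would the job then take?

28

Originally the job takes 25 days.
With X inserted, Z now waits for max(U, V, X).
New critical path: U→V→X→Z→E→T = 7+8+5+3+3+2 = 28 ⇒ 28 days.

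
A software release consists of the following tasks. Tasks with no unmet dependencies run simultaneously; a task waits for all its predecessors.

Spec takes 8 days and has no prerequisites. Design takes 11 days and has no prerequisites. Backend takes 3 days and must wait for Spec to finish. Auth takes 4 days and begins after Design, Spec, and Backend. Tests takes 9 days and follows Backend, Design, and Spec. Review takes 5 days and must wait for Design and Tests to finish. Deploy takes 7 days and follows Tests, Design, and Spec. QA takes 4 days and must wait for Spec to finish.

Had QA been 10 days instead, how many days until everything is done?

27

Baseline: Spec→Backend→Tests→Deploy = 8+3+9+7 = 27 → 27 days.
The longest path through QA is only 12 days, so QA has float 15.
No other chain overtakes it, so the finish is 27 days.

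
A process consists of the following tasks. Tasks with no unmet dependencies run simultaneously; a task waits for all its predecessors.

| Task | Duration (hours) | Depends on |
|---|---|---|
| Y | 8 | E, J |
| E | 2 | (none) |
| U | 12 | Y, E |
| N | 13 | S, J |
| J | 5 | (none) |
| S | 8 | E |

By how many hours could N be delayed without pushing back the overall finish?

2

J→Y→U = 5+8+12 = 25 sets the makespan at 25 hours.
The longest chain containing N totals 23 hours.
So N can slip 25 − 23 = 2 hours.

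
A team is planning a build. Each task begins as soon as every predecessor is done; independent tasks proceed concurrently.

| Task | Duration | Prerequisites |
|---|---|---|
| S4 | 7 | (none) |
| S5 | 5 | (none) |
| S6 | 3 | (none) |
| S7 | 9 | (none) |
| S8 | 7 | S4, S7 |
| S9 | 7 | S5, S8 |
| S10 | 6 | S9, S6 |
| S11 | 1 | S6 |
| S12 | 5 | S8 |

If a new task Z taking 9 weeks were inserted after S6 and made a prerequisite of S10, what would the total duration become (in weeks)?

Originally the plan takes 29 weeks.
With Z inserted, S10 now waits for max(S9, S6, Z).
New critical path: S7→S8→S9→S10 = 9+7+7+6 = 29 ⇒ 29 weeks.

29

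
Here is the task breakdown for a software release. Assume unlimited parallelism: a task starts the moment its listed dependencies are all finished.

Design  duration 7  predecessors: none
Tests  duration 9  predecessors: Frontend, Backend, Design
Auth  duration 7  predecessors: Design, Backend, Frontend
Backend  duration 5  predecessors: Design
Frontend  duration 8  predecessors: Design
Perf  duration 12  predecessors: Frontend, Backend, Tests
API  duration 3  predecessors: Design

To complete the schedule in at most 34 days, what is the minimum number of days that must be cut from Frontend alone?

Current finish: 36 days; target: 34.
Frontend is on every critical path, so each day cut from Frontend cuts the finish by one (this holds down to a finish of 33).
Need 36 − 34 = 2 days off Frontend → Frontend becomes 6 days, finish becomes 34.

2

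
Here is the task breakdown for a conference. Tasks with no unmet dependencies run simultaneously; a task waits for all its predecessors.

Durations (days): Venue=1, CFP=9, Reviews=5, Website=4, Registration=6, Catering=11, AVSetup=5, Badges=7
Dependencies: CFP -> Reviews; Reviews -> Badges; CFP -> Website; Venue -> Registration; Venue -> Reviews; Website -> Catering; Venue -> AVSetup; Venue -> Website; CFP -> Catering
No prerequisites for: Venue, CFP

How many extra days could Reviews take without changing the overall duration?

CFP→Website→Catering = 9+4+11 = 24 sets the makespan at 24 days.
The longest chain containing Reviews totals 21 days.
Float = 24 − 21 = 3.

3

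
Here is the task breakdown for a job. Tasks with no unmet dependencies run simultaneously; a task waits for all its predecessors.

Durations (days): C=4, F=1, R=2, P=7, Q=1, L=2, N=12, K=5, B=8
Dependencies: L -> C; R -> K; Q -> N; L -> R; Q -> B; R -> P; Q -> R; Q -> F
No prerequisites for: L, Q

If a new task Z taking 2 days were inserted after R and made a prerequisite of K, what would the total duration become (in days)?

Originally the job takes 13 days.
With Z inserted, K now waits for max(R, Z).
New critical path: Q→N = 1+12 = 13 ⇒ 13 days.

13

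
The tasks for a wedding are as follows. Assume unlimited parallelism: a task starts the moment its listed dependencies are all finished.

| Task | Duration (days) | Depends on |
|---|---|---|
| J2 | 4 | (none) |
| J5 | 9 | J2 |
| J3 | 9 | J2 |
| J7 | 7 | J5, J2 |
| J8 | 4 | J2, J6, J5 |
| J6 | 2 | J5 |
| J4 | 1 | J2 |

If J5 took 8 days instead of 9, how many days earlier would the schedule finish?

Baseline: J2→J5→J7 = 4+9+7 = 20 → 20 days.
Since J5 is critical, the -1 change carries straight to that chain (now 19 days).
The critical path is still J2→J5→J7; finish is now 19 days.
Change in finish: 19 − 20 = -1 days.

1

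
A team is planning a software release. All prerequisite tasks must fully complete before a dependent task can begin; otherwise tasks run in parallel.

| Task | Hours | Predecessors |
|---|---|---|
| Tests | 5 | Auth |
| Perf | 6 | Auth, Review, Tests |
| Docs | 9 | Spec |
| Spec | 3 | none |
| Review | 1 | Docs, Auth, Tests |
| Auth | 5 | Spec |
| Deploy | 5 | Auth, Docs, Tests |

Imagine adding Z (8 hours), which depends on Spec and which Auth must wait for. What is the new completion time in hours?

28

Originally the project takes 20 hours.
With Z inserted, Auth now waits for max(Spec, Z).
New critical path: Spec→Z→Auth→Tests→Review→Perf = 3+8+5+5+1+6 = 28 ⇒ 28 hours.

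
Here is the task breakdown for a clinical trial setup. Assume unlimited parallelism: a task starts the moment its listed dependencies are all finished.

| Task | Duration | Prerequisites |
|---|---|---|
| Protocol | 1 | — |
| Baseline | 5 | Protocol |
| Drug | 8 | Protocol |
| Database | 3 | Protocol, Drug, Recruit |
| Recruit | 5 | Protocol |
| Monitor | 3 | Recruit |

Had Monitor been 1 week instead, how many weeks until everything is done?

12

Baseline: Protocol→Drug→Database = 1+8+3 = 12 → 12 weeks.
Monitor has 3 weeks of float (longest path through it is 9).
The critical path is still Protocol→Drug→Database; finish is now 12 weeks.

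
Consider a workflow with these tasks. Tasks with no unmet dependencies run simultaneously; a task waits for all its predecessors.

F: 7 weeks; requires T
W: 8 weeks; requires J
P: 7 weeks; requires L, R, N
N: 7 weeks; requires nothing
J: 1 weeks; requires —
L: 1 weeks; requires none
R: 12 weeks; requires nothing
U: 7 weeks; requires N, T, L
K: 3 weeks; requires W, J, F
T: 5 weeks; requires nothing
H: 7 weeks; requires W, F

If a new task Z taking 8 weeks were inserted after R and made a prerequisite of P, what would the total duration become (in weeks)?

27

Originally the schedule takes 19 weeks.
With Z inserted, P now waits for max(L, R, N, Z).
New critical path: R→Z→P = 12+8+7 = 27 ⇒ 27 weeks.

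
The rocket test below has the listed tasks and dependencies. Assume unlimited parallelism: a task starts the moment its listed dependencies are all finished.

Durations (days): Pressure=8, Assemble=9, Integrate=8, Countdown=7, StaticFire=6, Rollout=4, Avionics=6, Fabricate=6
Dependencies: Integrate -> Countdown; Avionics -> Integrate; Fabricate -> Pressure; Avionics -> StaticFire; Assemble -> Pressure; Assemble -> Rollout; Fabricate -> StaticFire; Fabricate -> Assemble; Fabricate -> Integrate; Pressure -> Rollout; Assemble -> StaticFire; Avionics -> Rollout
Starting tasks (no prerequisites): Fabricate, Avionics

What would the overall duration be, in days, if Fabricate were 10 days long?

Actual critical path: Fabricate→Assemble→Pressure→Rollout = 6+9+8+4 = 27 ⇒ 27 days.
Since Fabricate is critical, the +4 change carries straight to that chain (now 31 days).
No other chain overtakes it, so the finish is 31 days.

31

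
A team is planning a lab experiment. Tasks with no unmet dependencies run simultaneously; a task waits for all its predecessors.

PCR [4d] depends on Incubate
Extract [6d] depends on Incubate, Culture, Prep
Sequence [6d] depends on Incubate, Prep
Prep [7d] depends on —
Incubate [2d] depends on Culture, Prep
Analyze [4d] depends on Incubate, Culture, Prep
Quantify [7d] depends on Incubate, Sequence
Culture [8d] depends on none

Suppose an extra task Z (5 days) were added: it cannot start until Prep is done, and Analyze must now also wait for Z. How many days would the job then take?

Originally the job takes 23 days.
With Z inserted, Analyze now waits for max(Incubate, Culture, Prep, Z).
New critical path: Culture→Incubate→Sequence→Quantify = 8+2+6+7 = 23 ⇒ 23 days.

23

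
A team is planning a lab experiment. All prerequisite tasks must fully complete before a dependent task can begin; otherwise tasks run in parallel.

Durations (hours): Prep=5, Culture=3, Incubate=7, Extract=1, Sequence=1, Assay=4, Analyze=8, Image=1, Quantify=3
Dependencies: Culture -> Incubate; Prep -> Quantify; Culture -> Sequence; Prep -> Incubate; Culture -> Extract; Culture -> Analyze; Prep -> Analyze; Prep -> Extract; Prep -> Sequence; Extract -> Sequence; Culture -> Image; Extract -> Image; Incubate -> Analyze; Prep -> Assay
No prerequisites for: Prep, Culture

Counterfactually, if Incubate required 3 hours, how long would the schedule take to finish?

As given, the longest chain is Prep→Incubate→Analyze = 5+7+8 = 20, so the finish is 20 hours.
Since Incubate is critical, the -4 change carries straight to that chain (now 16 hours).
That remains the longest chain; total 16 hours.

16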